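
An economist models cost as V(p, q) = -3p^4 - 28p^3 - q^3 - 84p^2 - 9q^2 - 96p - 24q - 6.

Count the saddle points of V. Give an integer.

3

V separates as a function of p plus a function of q, so ∇V=0 decouples.
∂V/∂p = -12(p + 1)(p + 2)(p + 4) = 0 at p ∈ {-4, -2, -1}; ∂V/∂q = -3(q + 2)(q + 4) = 0 at q ∈ {-4, -2}.
The Hessian is diagonal: diag(V_pp, V_qq). Second derivatives: V_pp(-4)=-72, V_pp(-2)=24, V_pp(-1)=-36; V_qq(-4)=6, V_qq(-2)=-6.
Saddle points occur where the two diagonal entries have opposite signs: (-4, -4), (-2, -2), (-1, -4). Count: 3.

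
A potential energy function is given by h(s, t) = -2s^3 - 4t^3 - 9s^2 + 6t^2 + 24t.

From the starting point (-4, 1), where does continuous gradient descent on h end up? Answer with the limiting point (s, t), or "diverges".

(-3, -1)

h is separable, so gradient descent decouples: s follows -∂h/∂s, t follows -∂h/∂t.
∂h/∂s = -6s(s + 3); at s=-4 this is -24, so s increases.
∂h/∂t = -12(t - 2)(t + 1); at t=1 this is 24, so t decreases.
s converges to its nearest critical value -3 (a local min of the s-part); t converges to -1. The iterate converges to (-3, -1).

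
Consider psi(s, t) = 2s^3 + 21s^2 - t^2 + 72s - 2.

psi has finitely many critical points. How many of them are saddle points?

1

psi separates as a function of s plus a function of t, so ∇psi=0 decouples.
∂psi/∂s = 6(s + 3)(s + 4) = 0 at s ∈ {-4, -3}; ∂psi/∂t = -2t = 0 at t ∈ {0}.
The Hessian is diagonal: diag(psi_ss, psi_tt). Second derivatives: psi_ss(-4)=-6, psi_ss(-3)=6; psi_tt(0)=-2.
Saddle points occur where the two diagonal entries have opposite signs: (-3, 0). Count: 1.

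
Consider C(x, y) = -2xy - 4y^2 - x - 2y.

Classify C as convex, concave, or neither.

C is quadratic, so its Hessian is the constant matrix H = [[0, -2], [-2, -8]].
det(H) = -4, tr(H) = -8.
det(H) < 0, so H is indefinite: neither convex nor concave.

neither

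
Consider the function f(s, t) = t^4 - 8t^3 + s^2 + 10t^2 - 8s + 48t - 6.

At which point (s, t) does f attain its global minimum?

f(s,t) separates as P(s) + Q(t) − 6, so its minimum is min P + min Q − 6.
P'(s) = 2s - 8 vanishes at s ∈ {4}; Q'(t) = 4(t - 4)(t - 3)(t + 1) vanishes at t ∈ {-1, 3, 4}.
Local minima of P (where P''>0): P(4)=-16. Local minima of Q: Q(-1)=-29, Q(4)=96.
So the global minimum of f is P(4) + Q(-1) − 6 = -16 − 29 − 6 = -51, attained at (4, -1).

(4, -1)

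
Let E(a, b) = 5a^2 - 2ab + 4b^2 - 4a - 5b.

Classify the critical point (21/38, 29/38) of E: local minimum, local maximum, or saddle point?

The Hessian of E is constant: H = [[10, -2], [-2, 8]].
det(H) = 10·8 − (-2)² = 76.
det(H) > 0 and tr(H) = 18 > 0, so H is positive definite and the point is a local minimum.

local minimum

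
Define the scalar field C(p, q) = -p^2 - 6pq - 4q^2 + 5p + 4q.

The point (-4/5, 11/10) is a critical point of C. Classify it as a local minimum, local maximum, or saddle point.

The Hessian of C is constant: H = [[-2, -6], [-6, -8]].
det(H) = (-2)·(-8) − (-6)² = -20.
Since det(H) < 0, H is indefinite and the critical point is a saddle point.

saddle point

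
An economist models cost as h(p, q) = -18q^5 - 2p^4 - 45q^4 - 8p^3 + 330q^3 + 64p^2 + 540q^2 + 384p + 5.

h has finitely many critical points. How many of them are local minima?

h separates as a function of p plus a function of q, so ∇h=0 decouples.
∂h/∂p = -8(p - 4)(p + 3)(p + 4) = 0 at p ∈ {-4, -3, 4}; ∂h/∂q = -90q(q - 3)(q + 1)(q + 4) = 0 at q ∈ {-4, -1, 0, 3}.
The Hessian is diagonal: diag(h_pp, h_qq). Second derivatives: h_pp(-4)=-64, h_pp(-3)=56, h_pp(4)=-448; h_qq(-4)=7560, h_qq(-1)=-1080, h_qq(0)=1080, h_qq(3)=-7560.
Local minima occur where both diagonal entries positive: (-3, -4), (-3, 0). Count: 2.

2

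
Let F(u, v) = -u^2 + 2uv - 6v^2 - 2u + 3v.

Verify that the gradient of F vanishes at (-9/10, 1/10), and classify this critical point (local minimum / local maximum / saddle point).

∇F = (-2u + 2v - 2, 2u - 12v + 3); substituting (-9/10, 1/10) gives ∇F = (0, 0), so (-9/10, 1/10) is indeed a critical point.
The Hessian of F is constant: H = [[-2, 2], [2, -12]].
det(H) = (-2)·(-12) − 2² = 20.
det(H) > 0 and tr(H) = -14 < 0, so H is negative definite and the point is a local maximum.

local maximum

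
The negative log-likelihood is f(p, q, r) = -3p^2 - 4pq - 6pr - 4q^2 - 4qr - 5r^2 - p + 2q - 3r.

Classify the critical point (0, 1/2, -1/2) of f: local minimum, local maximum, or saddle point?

local maximum

The Hessian is constant: H = [[-6, -4, -6], [-4, -8, -4], [-6, -4, -10]].
Leading principal minors: Δ₁ = -6, Δ₂ = 32, Δ₃ = -128.
The minors alternate sign starting negative (−, +, −), so H is negative definite: a local maximum.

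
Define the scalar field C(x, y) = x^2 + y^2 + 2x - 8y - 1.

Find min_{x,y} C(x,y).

-18

C(x,y) separates as P(x) + Q(y) − 1, so its minimum is min P + min Q − 1.
P'(x) = 2x + 2 vanishes at x ∈ {-1}; Q'(y) = 2y - 8 vanishes at y ∈ {4}.
Local minima of P (where P''>0): P(-1)=-1. Local minima of Q: Q(4)=-16.
So the global minimum of C is P(-1) + Q(4) − 1 = -1 − 16 − 1 = -18, attained at (-1, 4).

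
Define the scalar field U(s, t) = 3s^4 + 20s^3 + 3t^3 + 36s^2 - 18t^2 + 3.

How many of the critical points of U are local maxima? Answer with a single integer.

U separates as a function of s plus a function of t, so ∇U=0 decouples.
∂U/∂s = 12s(s + 2)(s + 3) = 0 at s ∈ {-3, -2, 0}; ∂U/∂t = 9t(t - 4) = 0 at t ∈ {0, 4}.
The Hessian is diagonal: diag(U_ss, U_tt). Second derivatives: U_ss(-3)=36, U_ss(-2)=-24, U_ss(0)=72; U_tt(0)=-36, U_tt(4)=36.
Local maxima occur where both diagonal entries negative: (-2, 0). Count: 1.

1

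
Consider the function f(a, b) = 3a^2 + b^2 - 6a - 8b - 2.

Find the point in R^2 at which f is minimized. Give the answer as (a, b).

f(a,b) separates as P(a) + Q(b) − 2, so its minimum is min P + min Q − 2.
P'(a) = 6a - 6 vanishes at a ∈ {1}; Q'(b) = 2b - 8 vanishes at b ∈ {4}.
Local minima of P (where P''>0): P(1)=-3. Local minima of Q: Q(4)=-16.
So the global minimum of f is P(1) + Q(4) − 2 = -3 − 16 − 2 = -21, attained at (1, 4).

(1, 4)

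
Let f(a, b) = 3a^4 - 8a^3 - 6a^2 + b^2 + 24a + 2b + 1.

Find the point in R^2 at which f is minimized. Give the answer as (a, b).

(-1, -1)

f(a,b) separates as P(a) + Q(b) + 1, so its minimum is min P + min Q + 1.
P'(a) = 12(a - 2)(a - 1)(a + 1) vanishes at a ∈ {-1, 1, 2}; Q'(b) = 2b + 2 vanishes at b ∈ {-1}.
Local minima of P (where P''>0): P(-1)=-19, P(2)=8. Local minima of Q: Q(-1)=-1.
So the global minimum of f is P(-1) + Q(-1) + 1 = -19 − 1 + 1 = -19, attained at (-1, -1).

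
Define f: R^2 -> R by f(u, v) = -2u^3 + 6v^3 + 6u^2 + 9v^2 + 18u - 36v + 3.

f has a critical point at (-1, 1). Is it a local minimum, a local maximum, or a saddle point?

local minimum

The mixed partial ∂²f/∂u∂v is 0, so the Hessian at any point is diag(f_uu, f_vv) = diag(12(-u + 1), 18(2v + 1)).
At (-1, 1): H = diag(24, 54).
Both eigenvalues are positive, so H is positive definite: a local minimum.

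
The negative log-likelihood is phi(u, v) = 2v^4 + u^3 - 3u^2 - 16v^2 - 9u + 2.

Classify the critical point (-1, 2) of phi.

saddle point

The mixed partial ∂²phi/∂u∂v is 0, so the Hessian at any point is diag(phi_uu, phi_vv) = diag(6(u - 1), 8(3v^2 - 4)).
At (-1, 2): H = diag(-12, 64).
The eigenvalues have opposite signs, so H is indefinite: a saddle point.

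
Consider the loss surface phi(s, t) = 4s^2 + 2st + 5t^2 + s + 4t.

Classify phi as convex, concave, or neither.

convex

phi is quadratic, so its Hessian is the constant matrix H = [[8, 2], [2, 10]].
det(H) = 76, tr(H) = 18.
det(H) > 0 and tr(H) > 0, so H is positive definite everywhere: convex.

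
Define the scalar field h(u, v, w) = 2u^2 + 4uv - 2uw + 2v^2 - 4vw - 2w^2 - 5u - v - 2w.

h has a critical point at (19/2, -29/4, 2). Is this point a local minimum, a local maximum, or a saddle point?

saddle point

The Hessian is constant: H = [[4, 4, -2], [4, 4, -4], [-2, -4, -4]].
Leading principal minors: Δ₁ = 4, Δ₂ = 0, Δ₃ = -16.
The minors fit neither the all-positive nor the alternating-sign pattern, so H is indefinite: a saddle point.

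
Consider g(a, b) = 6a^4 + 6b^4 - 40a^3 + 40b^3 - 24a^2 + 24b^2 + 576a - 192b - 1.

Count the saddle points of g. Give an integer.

4

g separates as a function of a plus a function of b, so ∇g=0 decouples.
∂g/∂a = 24(a - 4)(a - 3)(a + 2) = 0 at a ∈ {-2, 3, 4}; ∂g/∂b = 24(b - 1)(b + 2)(b + 4) = 0 at b ∈ {-4, -2, 1}.
The Hessian is diagonal: diag(g_aa, g_bb). Second derivatives: g_aa(-2)=720, g_aa(3)=-120, g_aa(4)=144; g_bb(-4)=240, g_bb(-2)=-144, g_bb(1)=360.
Saddle points occur where the two diagonal entries have opposite signs: (-2, -2), (3, -4), (3, 1), (4, -2). Count: 4.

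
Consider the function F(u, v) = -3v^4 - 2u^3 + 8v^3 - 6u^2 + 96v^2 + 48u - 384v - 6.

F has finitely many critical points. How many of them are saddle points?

3

F separates as a function of u plus a function of v, so ∇F=0 decouples.
∂F/∂u = -6(u - 2)(u + 4) = 0 at u ∈ {-4, 2}; ∂F/∂v = -12(v - 4)(v - 2)(v + 4) = 0 at v ∈ {-4, 2, 4}.
The Hessian is diagonal: diag(F_uu, F_vv). Second derivatives: F_uu(-4)=36, F_uu(2)=-36; F_vv(-4)=-576, F_vv(2)=144, F_vv(4)=-192.
Saddle points occur where the two diagonal entries have opposite signs: (-4, -4), (-4, 4), (2, 2). Count: 3.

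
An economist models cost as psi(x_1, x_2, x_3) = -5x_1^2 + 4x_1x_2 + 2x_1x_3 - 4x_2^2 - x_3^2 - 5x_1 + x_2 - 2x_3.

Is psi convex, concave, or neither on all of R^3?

concave

psi is quadratic, so its Hessian is the constant matrix H = [[-10, 4, 2], [4, -8, 0], [2, 0, -2]].
Leading principal minors: -10, 64, -96.
Signs alternate −, +, − ⇒ H ≺ 0 ⇒ concave.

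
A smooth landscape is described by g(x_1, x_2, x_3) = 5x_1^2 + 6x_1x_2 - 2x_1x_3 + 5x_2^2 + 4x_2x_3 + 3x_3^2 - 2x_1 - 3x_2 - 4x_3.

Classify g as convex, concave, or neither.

convex

g is quadratic, so its Hessian is the constant matrix H = [[10, 6, -2], [6, 10, 4], [-2, 4, 6]].
Leading principal minors: 10, 64, 88.
All positive ⇒ H ≻ 0 ⇒ convex.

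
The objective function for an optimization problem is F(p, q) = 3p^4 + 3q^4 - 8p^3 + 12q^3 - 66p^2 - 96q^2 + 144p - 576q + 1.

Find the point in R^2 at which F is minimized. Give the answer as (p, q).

(-3, 4)

F(p,q) separates as A(p) + B(q) + 1, so its minimum is min A + min B + 1.
A'(p) = 12(p - 4)(p - 1)(p + 3) vanishes at p ∈ {-3, 1, 4}; B'(q) = 12(q - 4)(q + 3)(q + 4) vanishes at q ∈ {-4, -3, 4}.
Local minima of A (where A''>0): A(-3)=-567, A(4)=-224. Local minima of B: B(-4)=768, B(4)=-2304.
So the global minimum of F is A(-3) + B(4) + 1 = -567 − 2304 + 1 = -2870, attained at (-3, 4).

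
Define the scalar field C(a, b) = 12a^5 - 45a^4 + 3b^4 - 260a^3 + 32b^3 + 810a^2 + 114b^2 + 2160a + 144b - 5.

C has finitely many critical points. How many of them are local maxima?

C separates as a function of a plus a function of b, so ∇C=0 decouples.
∂C/∂a = 60(a - 4)(a - 3)(a + 1)(a + 3) = 0 at a ∈ {-3, -1, 3, 4}; ∂C/∂b = 12(b + 1)(b + 3)(b + 4) = 0 at b ∈ {-4, -3, -1}.
The Hessian is diagonal: diag(C_aa, C_bb). Second derivatives: C_aa(-3)=-5040, C_aa(-1)=2400, C_aa(3)=-1440, C_aa(4)=2100; C_bb(-4)=36, C_bb(-3)=-24, C_bb(-1)=72.
Local maxima occur where both diagonal entries negative: (-3, -3), (3, -3). Count: 2.

2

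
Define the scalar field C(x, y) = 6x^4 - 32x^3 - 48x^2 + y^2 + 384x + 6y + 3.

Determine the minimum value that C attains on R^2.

C(x,y) separates as P(x) + Q(y) + 3, so its minimum is min P + min Q + 3.
P'(x) = 24(x - 4)(x - 2)(x + 2) vanishes at x ∈ {-2, 2, 4}; Q'(y) = 2y + 6 vanishes at y ∈ {-3}.
Local minima of P (where P''>0): P(-2)=-608, P(4)=256. Local minima of Q: Q(-3)=-9.
So the global minimum of C is P(-2) + Q(-3) + 3 = -608 − 9 + 3 = -614, attained at (-2, -3).

-614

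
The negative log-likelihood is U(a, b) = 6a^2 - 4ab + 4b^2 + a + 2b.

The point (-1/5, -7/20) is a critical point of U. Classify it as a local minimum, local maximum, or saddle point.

The Hessian of U is constant: H = [[12, -4], [-4, 8]].
det(H) = 12·8 − (-4)² = 80.
det(H) > 0 and tr(H) = 20 > 0, so H is positive definite and the point is a local minimum.

local minimum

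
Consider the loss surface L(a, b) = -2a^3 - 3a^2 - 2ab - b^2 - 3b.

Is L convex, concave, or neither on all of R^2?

The term -2a^3 is cubic, so the Hessian is not constant.
∂²L/∂a² = -12a - 6, which takes both signs as a varies (negative for sufficiently large a). A diagonal entry of the Hessian changing sign means the Hessian is neither positive- nor negative-semidefinite on all of R^2.

neither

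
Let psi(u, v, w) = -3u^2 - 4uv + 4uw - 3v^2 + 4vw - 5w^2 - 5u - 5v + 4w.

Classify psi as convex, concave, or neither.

psi is quadratic, so its Hessian is the constant matrix H = [[-6, -4, 4], [-4, -6, 4], [4, 4, -10]].
Leading principal minors: -6, 20, -136.
Signs alternate −, +, − ⇒ H ≺ 0 ⇒ concave.

concave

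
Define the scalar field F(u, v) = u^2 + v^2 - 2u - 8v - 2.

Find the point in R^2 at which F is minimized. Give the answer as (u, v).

F(u,v) separates as P(u) + Q(v) − 2, so its minimum is min P + min Q − 2.
P'(u) = 2u - 2 vanishes at u ∈ {1}; Q'(v) = 2v - 8 vanishes at v ∈ {4}.
Local minima of P (where P''>0): P(1)=-1. Local minima of Q: Q(4)=-16.
So the global minimum of F is P(1) + Q(4) − 2 = -1 − 16 − 2 = -19, attained at (1, 4).

(1, 4)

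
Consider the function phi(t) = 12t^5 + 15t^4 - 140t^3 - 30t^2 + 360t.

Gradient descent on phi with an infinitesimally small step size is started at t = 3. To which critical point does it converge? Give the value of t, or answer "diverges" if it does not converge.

phi'(t) = 60(t - 2)(t - 1)(t + 1)(t + 3), so phi'(3) = 2880.
Gradient descent moves in the -phi' direction, i.e. t is decreasing.
The nearest critical point in that direction is t = 2, where phi'' = 900 > 0 (a local minimum). The iterate converges there.

2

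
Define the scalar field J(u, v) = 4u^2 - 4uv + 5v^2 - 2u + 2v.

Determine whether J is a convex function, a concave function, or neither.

convex

J is quadratic, so its Hessian is the constant matrix H = [[8, -4], [-4, 10]].
det(H) = 64, tr(H) = 18.
det(H) > 0 and tr(H) > 0, so H is positive definite everywhere: convex.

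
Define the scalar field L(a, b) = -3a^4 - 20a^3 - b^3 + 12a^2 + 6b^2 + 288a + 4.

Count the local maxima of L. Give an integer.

L separates as a function of a plus a function of b, so ∇L=0 decouples.
∂L/∂a = -12(a - 2)(a + 3)(a + 4) = 0 at a ∈ {-4, -3, 2}; ∂L/∂b = -3b(b - 4) = 0 at b ∈ {0, 4}.
The Hessian is diagonal: diag(L_aa, L_bb). Second derivatives: L_aa(-4)=-72, L_aa(-3)=60, L_aa(2)=-360; L_bb(0)=12, L_bb(4)=-12.
Local maxima occur where both diagonal entries negative: (-4, 4), (2, 4). Count: 2.

2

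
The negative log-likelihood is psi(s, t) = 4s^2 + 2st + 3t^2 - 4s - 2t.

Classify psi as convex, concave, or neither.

psi is quadratic, so its Hessian is the constant matrix H = [[8, 2], [2, 6]].
det(H) = 44, tr(H) = 14.
det(H) > 0 and tr(H) > 0, so H is positive definite everywhere: convex.

convex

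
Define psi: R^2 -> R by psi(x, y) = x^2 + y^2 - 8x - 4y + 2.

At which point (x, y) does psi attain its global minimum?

psi(x,y) separates as P(x) + Q(y) + 2, so its minimum is min P + min Q + 2.
P'(x) = 2x - 8 vanishes at x ∈ {4}; Q'(y) = 2y - 4 vanishes at y ∈ {2}.
Local minima of P (where P''>0): P(4)=-16. Local minima of Q: Q(2)=-4.
So the global minimum of psi is P(4) + Q(2) + 2 = -16 − 4 + 2 = -18, attained at (4, 2).

(4, 2)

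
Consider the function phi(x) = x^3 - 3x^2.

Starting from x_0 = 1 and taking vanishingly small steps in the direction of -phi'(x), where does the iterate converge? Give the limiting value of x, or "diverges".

2

phi'(x) = 3x(x - 2), so phi'(1) = -3.
Gradient descent moves in the -phi' direction, i.e. x is increasing.
The nearest critical point in that direction is x = 2, where phi'' = 6 > 0 (a local minimum). The iterate converges there.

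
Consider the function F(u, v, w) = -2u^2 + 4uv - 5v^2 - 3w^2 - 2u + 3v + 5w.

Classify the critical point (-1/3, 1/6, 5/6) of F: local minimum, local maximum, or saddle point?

local maximum

The Hessian is constant: H = [[-4, 4, 0], [4, -10, 0], [0, 0, -6]].
Leading principal minors: Δ₁ = -4, Δ₂ = 24, Δ₃ = -144.
The minors alternate sign starting negative (−, +, −), so H is negative definite: a local maximum.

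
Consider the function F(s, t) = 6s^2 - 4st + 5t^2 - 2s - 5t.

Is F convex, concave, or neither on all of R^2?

F is quadratic, so its Hessian is the constant matrix H = [[12, -4], [-4, 10]].
det(H) = 104, tr(H) = 22.
det(H) > 0 and tr(H) > 0, so H is positive definite everywhere: convex.

convex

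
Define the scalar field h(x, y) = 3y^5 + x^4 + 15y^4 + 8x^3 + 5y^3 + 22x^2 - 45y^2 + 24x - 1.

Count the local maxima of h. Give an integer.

h separates as a function of x plus a function of y, so ∇h=0 decouples.
∂h/∂x = 4(x + 1)(x + 2)(x + 3) = 0 at x ∈ {-3, -2, -1}; ∂h/∂y = 15y(y - 1)(y + 2)(y + 3) = 0 at y ∈ {-3, -2, 0, 1}.
The Hessian is diagonal: diag(h_xx, h_yy). Second derivatives: h_xx(-3)=8, h_xx(-2)=-4, h_xx(-1)=8; h_yy(-3)=-180, h_yy(-2)=90, h_yy(0)=-90, h_yy(1)=180.
Local maxima occur where both diagonal entries negative: (-2, -3), (-2, 0). Count: 2.

2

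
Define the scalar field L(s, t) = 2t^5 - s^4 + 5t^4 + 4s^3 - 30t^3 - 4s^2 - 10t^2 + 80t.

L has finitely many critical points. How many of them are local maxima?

L separates as a function of s plus a function of t, so ∇L=0 decouples.
∂L/∂s = -4s(s - 2)(s - 1) = 0 at s ∈ {0, 1, 2}; ∂L/∂t = 10(t - 2)(t - 1)(t + 1)(t + 4) = 0 at t ∈ {-4, -1, 1, 2}.
The Hessian is diagonal: diag(L_ss, L_tt). Second derivatives: L_ss(0)=-8, L_ss(1)=4, L_ss(2)=-8; L_tt(-4)=-900, L_tt(-1)=180, L_tt(1)=-100, L_tt(2)=180.
Local maxima occur where both diagonal entries negative: (0, -4), (0, 1), (2, -4), (2, 1). Count: 4.

4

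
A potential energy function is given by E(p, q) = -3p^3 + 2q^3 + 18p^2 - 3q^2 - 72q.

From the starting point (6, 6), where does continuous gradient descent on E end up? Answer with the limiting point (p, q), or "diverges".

diverges

E is separable, so gradient descent decouples: p follows -∂E/∂p, q follows -∂E/∂q.
∂E/∂p = -9p(p - 4); at p=6 this is -108, so p increases.
∂E/∂q = 6(q - 4)(q + 3); at q=6 this is 108, so q decreases.
The p-coordinate has no critical point in that direction and runs off to infinity.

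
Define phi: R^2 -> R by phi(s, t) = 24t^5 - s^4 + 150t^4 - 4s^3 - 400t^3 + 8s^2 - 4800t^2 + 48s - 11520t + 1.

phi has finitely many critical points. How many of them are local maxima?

phi separates as a function of s plus a function of t, so ∇phi=0 decouples.
∂phi/∂s = -4(s - 2)(s + 2)(s + 3) = 0 at s ∈ {-3, -2, 2}; ∂phi/∂t = 120(t - 4)(t + 2)(t + 3)(t + 4) = 0 at t ∈ {-4, -3, -2, 4}.
The Hessian is diagonal: diag(phi_ss, phi_tt). Second derivatives: phi_ss(-3)=-20, phi_ss(-2)=16, phi_ss(2)=-80; phi_tt(-4)=-1920, phi_tt(-3)=840, phi_tt(-2)=-1440, phi_tt(4)=40320.
Local maxima occur where both diagonal entries negative: (-3, -4), (-3, -2), (2, -4), (2, -2). Count: 4.

4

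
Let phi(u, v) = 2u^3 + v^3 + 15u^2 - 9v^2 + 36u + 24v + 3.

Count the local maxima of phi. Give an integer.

phi separates as a function of u plus a function of v, so ∇phi=0 decouples.
∂phi/∂u = 6(u + 2)(u + 3) = 0 at u ∈ {-3, -2}; ∂phi/∂v = 3(v - 4)(v - 2) = 0 at v ∈ {2, 4}.
The Hessian is diagonal: diag(phi_uu, phi_vv). Second derivatives: phi_uu(-3)=-6, phi_uu(-2)=6; phi_vv(2)=-6, phi_vv(4)=6.
Local maxima occur where both diagonal entries negative: (-3, 2). Count: 1.

1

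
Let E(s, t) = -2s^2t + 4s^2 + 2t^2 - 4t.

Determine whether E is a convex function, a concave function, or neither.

The term -2s^2t is cubic, so the Hessian is not constant.
∂²E/∂s² = -4t + 8, which takes both signs as t varies (negative for sufficiently large t). A diagonal entry of the Hessian changing sign means the Hessian is neither positive- nor negative-semidefinite on all of R^2.

neither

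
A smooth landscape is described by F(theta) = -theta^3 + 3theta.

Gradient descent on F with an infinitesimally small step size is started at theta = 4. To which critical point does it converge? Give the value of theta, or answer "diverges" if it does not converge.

diverges

F'(theta) = -3(theta - 1)(theta + 1), so F'(4) = -45.
Gradient descent moves in the -F' direction, i.e. theta is increasing.
There is no critical point above theta=4, and F' keeps the same sign, so the iterate runs off to +∞.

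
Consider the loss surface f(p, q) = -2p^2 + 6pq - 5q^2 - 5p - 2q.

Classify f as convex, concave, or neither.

concave

f is quadratic, so its Hessian is the constant matrix H = [[-4, 6], [6, -10]].
det(H) = 4, tr(H) = -14.
det(H) > 0 and tr(H) < 0, so H is negative definite everywhere: concave.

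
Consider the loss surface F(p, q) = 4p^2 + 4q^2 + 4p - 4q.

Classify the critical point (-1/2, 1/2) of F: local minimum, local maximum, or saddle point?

The Hessian of F is constant: H = [[8, 0], [0, 8]].
det(H) = 8·8 − 0² = 64.
det(H) > 0 and tr(H) = 16 > 0, so H is positive definite and the point is a local minimum.

local minimum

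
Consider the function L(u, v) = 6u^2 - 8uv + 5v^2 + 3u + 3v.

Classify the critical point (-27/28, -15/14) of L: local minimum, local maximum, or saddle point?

The Hessian of L is constant: H = [[12, -8], [-8, 10]].
det(H) = 12·10 − (-8)² = 56.
det(H) > 0 and tr(H) = 22 > 0, so H is positive definite and the point is a local minimum.

local minimum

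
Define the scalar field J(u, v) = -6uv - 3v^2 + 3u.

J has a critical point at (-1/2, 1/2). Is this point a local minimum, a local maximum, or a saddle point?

saddle point

The Hessian of J is constant: H = [[0, -6], [-6, -6]].
det(H) = 0·(-6) − (-6)² = -36.
Since det(H) < 0, H is indefinite and the critical point is a saddle point.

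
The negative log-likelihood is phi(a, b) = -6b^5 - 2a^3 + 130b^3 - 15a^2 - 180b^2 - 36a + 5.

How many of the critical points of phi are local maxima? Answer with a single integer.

phi separates as a function of a plus a function of b, so ∇phi=0 decouples.
∂phi/∂a = -6(a + 2)(a + 3) = 0 at a ∈ {-3, -2}; ∂phi/∂b = -30b(b - 3)(b - 1)(b + 4) = 0 at b ∈ {-4, 0, 1, 3}.
The Hessian is diagonal: diag(phi_aa, phi_bb). Second derivatives: phi_aa(-3)=6, phi_aa(-2)=-6; phi_bb(-4)=4200, phi_bb(0)=-360, phi_bb(1)=300, phi_bb(3)=-1260.
Local maxima occur where both diagonal entries negative: (-2, 0), (-2, 3). Count: 2.

2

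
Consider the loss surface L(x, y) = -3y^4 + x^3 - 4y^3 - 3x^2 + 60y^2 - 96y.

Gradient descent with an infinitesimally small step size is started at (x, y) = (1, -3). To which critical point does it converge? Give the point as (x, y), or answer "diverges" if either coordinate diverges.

(2, 1)

L is separable, so gradient descent decouples: x follows -∂L/∂x, y follows -∂L/∂y.
∂L/∂x = 3x(x - 2); at x=1 this is -3, so x increases.
∂L/∂y = -12(y - 2)(y - 1)(y + 4); at y=-3 this is -240, so y increases.
x converges to its nearest critical value 2 (a local min of the x-part); y converges to 1. The iterate converges to (2, 1).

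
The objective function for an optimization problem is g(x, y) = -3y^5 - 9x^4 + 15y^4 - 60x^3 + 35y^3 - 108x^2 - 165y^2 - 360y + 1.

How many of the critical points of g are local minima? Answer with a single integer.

g separates as a function of x plus a function of y, so ∇g=0 decouples.
∂g/∂x = -36x(x + 2)(x + 3) = 0 at x ∈ {-3, -2, 0}; ∂g/∂y = -15(y - 4)(y - 3)(y + 1)(y + 2) = 0 at y ∈ {-2, -1, 3, 4}.
The Hessian is diagonal: diag(g_xx, g_yy). Second derivatives: g_xx(-3)=-108, g_xx(-2)=72, g_xx(0)=-216; g_yy(-2)=450, g_yy(-1)=-300, g_yy(3)=300, g_yy(4)=-450.
Local minima occur where both diagonal entries positive: (-2, -2), (-2, 3). Count: 2.

2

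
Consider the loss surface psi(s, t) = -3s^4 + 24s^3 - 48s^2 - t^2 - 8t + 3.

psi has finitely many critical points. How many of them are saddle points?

psi separates as a function of s plus a function of t, so ∇psi=0 decouples.
∂psi/∂s = -12s(s - 4)(s - 2) = 0 at s ∈ {0, 2, 4}; ∂psi/∂t = -2(t + 4) = 0 at t ∈ {-4}.
The Hessian is diagonal: diag(psi_ss, psi_tt). Second derivatives: psi_ss(0)=-96, psi_ss(2)=48, psi_ss(4)=-96; psi_tt(-4)=-2.
Saddle points occur where the two diagonal entries have opposite signs: (2, -4). Count: 1.

1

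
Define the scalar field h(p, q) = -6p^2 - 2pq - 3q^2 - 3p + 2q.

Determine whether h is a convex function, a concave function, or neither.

h is quadratic, so its Hessian is the constant matrix H = [[-12, -2], [-2, -6]].
det(H) = 68, tr(H) = -18.
det(H) > 0 and tr(H) < 0, so H is negative definite everywhere: concave.

concave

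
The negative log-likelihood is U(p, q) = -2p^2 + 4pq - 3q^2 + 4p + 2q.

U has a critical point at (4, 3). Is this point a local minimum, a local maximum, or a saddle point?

The Hessian of U is constant: H = [[-4, 4], [4, -6]].
det(H) = (-4)·(-6) − 4² = 8.
det(H) > 0 and tr(H) = -10 < 0, so H is negative definite and the point is a local maximum.

local maximum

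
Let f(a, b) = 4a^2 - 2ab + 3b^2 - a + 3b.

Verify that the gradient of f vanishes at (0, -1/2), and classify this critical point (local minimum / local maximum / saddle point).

local minimum

∇f = (8a - 2b - 1, -2a + 6b + 3); substituting (0, -1/2) gives ∇f = (0, 0), so (0, -1/2) is indeed a critical point.
The Hessian of f is constant: H = [[8, -2], [-2, 6]].
det(H) = 8·6 − (-2)² = 44.
det(H) > 0 and tr(H) = 14 > 0, so H is positive definite and the point is a local minimum.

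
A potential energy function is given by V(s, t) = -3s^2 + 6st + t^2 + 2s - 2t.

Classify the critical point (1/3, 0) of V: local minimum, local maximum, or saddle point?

The Hessian of V is constant: H = [[-6, 6], [6, 2]].
det(H) = (-6)·2 − 6² = -48.
Since det(H) < 0, H is indefinite and the critical point is a saddle point.

saddle point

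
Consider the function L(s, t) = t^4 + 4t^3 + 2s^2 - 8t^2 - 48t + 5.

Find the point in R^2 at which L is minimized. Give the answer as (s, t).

L(s,t) separates as P(s) + Q(t) + 5, so its minimum is min P + min Q + 5.
P'(s) = 4s vanishes at s ∈ {0}; Q'(t) = 4(t - 2)(t + 2)(t + 3) vanishes at t ∈ {-3, -2, 2}.
Local minima of P (where P''>0): P(0)=0. Local minima of Q: Q(-3)=45, Q(2)=-80.
So the global minimum of L is P(0) + Q(2) + 5 = 0 − 80 + 5 = -75, attained at (0, 2).

(0, 2)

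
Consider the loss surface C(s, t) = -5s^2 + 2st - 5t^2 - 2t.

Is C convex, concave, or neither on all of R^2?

concave

C is quadratic, so its Hessian is the constant matrix H = [[-10, 2], [2, -10]].
det(H) = 96, tr(H) = -20.
det(H) > 0 and tr(H) < 0, so H is negative definite everywhere: concave.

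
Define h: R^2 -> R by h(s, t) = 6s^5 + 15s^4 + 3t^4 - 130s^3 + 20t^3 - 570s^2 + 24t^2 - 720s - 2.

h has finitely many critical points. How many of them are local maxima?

h separates as a function of s plus a function of t, so ∇h=0 decouples.
∂h/∂s = 30(s - 4)(s + 1)(s + 2)(s + 3) = 0 at s ∈ {-3, -2, -1, 4}; ∂h/∂t = 12t(t + 1)(t + 4) = 0 at t ∈ {-4, -1, 0}.
The Hessian is diagonal: diag(h_ss, h_tt). Second derivatives: h_ss(-3)=-420, h_ss(-2)=180, h_ss(-1)=-300, h_ss(4)=6300; h_tt(-4)=144, h_tt(-1)=-36, h_tt(0)=48.
Local maxima occur where both diagonal entries negative: (-3, -1), (-1, -1). Count: 2.

2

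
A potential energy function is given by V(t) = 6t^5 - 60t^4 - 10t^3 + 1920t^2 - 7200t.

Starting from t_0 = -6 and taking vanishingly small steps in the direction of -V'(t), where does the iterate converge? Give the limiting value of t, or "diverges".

diverges

V'(t) = 30(t - 5)(t - 4)(t - 3)(t + 4), so V'(-6) = 59400.
Gradient descent moves in the -V' direction, i.e. t is decreasing.
There is no critical point below t=-6, and V' keeps the same sign, so the iterate runs off to −∞.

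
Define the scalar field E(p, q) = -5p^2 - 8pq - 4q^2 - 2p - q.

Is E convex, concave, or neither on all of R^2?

E is quadratic, so its Hessian is the constant matrix H = [[-10, -8], [-8, -8]].
det(H) = 16, tr(H) = -18.
det(H) > 0 and tr(H) < 0, so H is negative definite everywhere: concave.

concave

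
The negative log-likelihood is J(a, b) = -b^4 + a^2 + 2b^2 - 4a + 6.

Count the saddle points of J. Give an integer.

2

J separates as a function of a plus a function of b, so ∇J=0 decouples.
∂J/∂a = 2(a - 2) = 0 at a ∈ {2}; ∂J/∂b = -4b(b - 1)(b + 1) = 0 at b ∈ {-1, 0, 1}.
The Hessian is diagonal: diag(J_aa, J_bb). Second derivatives: J_aa(2)=2; J_bb(-1)=-8, J_bb(0)=4, J_bb(1)=-8.
Saddle points occur where the two diagonal entries have opposite signs: (2, -1), (2, 1). Count: 2.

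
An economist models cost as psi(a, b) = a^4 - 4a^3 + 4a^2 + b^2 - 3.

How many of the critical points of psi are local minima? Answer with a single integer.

psi separates as a function of a plus a function of b, so ∇psi=0 decouples.
∂psi/∂a = 4a(a - 2)(a - 1) = 0 at a ∈ {0, 1, 2}; ∂psi/∂b = 2b = 0 at b ∈ {0}.
The Hessian is diagonal: diag(psi_aa, psi_bb). Second derivatives: psi_aa(0)=8, psi_aa(1)=-4, psi_aa(2)=8; psi_bb(0)=2.
Local minima occur where both diagonal entries positive: (0, 0), (2, 0). Count: 2.

2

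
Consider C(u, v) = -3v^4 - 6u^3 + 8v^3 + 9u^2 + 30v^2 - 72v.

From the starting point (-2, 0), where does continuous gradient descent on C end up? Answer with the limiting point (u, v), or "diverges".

C is separable, so gradient descent decouples: u follows -∂C/∂u, v follows -∂C/∂v.
∂C/∂u = -18u(u - 1); at u=-2 this is -108, so u increases.
∂C/∂v = -12(v - 3)(v - 1)(v + 2); at v=0 this is -72, so v increases.
u converges to its nearest critical value 0 (a local min of the u-part); v converges to 1. The iterate converges to (0, 1).

(0, 1)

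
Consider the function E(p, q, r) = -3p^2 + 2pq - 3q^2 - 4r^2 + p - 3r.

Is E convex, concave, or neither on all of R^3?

concave

E is quadratic, so its Hessian is the constant matrix H = [[-6, 2, 0], [2, -6, 0], [0, 0, -8]].
Leading principal minors: -6, 32, -256.
Signs alternate −, +, − ⇒ H ≺ 0 ⇒ concave.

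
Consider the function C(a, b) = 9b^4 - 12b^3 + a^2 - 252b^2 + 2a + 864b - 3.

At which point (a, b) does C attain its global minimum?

(-1, -4)

C(a,b) separates as P(a) + Q(b) − 3, so its minimum is min P + min Q − 3.
P'(a) = 2a + 2 vanishes at a ∈ {-1}; Q'(b) = 36(b - 3)(b - 2)(b + 4) vanishes at b ∈ {-4, 2, 3}.
Local minima of P (where P''>0): P(-1)=-1. Local minima of Q: Q(-4)=-4416, Q(3)=729.
So the global minimum of C is P(-1) + Q(-4) − 3 = -1 − 4416 − 3 = -4420, attained at (-1, -4).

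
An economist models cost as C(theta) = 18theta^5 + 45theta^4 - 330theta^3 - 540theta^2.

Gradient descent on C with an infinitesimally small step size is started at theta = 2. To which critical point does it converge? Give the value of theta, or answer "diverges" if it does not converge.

3

C'(theta) = 90theta(theta - 3)(theta + 1)(theta + 4), so C'(2) = -3240.
Gradient descent moves in the -C' direction, i.e. theta is increasing.
The nearest critical point in that direction is theta = 3, where C'' = 7560 > 0 (a local minimum). The iterate converges there.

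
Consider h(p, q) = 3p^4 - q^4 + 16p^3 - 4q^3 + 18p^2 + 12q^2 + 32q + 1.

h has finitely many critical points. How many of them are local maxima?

2

h separates as a function of p plus a function of q, so ∇h=0 decouples.
∂h/∂p = 12p(p + 1)(p + 3) = 0 at p ∈ {-3, -1, 0}; ∂h/∂q = -4(q - 2)(q + 1)(q + 4) = 0 at q ∈ {-4, -1, 2}.
The Hessian is diagonal: diag(h_pp, h_qq). Second derivatives: h_pp(-3)=72, h_pp(-1)=-24, h_pp(0)=36; h_qq(-4)=-72, h_qq(-1)=36, h_qq(2)=-72.
Local maxima occur where both diagonal entries negative: (-1, -4), (-1, 2). Count: 2.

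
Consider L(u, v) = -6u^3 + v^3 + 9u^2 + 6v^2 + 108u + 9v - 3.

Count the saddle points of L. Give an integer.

L separates as a function of u plus a function of v, so ∇L=0 decouples.
∂L/∂u = -18(u - 3)(u + 2) = 0 at u ∈ {-2, 3}; ∂L/∂v = 3(v + 1)(v + 3) = 0 at v ∈ {-3, -1}.
The Hessian is diagonal: diag(L_uu, L_vv). Second derivatives: L_uu(-2)=90, L_uu(3)=-90; L_vv(-3)=-6, L_vv(-1)=6.
Saddle points occur where the two diagonal entries have opposite signs: (-2, -3), (3, -1). Count: 2.

2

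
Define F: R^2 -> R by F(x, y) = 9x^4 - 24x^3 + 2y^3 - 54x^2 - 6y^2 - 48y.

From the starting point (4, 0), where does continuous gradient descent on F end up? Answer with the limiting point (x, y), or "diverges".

(3, 4)

F is separable, so gradient descent decouples: x follows -∂F/∂x, y follows -∂F/∂y.
∂F/∂x = 36x(x - 3)(x + 1); at x=4 this is 720, so x decreases.
∂F/∂y = 6(y - 4)(y + 2); at y=0 this is -48, so y increases.
x converges to its nearest critical value 3 (a local min of the x-part); y converges to 4. The iterate converges to (3, 4).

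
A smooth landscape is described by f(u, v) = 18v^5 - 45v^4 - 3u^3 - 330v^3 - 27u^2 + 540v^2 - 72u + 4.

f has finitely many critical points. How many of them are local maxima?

f separates as a function of u plus a function of v, so ∇f=0 decouples.
∂f/∂u = -9(u + 2)(u + 4) = 0 at u ∈ {-4, -2}; ∂f/∂v = 90v(v - 4)(v - 1)(v + 3) = 0 at v ∈ {-3, 0, 1, 4}.
The Hessian is diagonal: diag(f_uu, f_vv). Second derivatives: f_uu(-4)=18, f_uu(-2)=-18; f_vv(-3)=-7560, f_vv(0)=1080, f_vv(1)=-1080, f_vv(4)=7560.
Local maxima occur where both diagonal entries negative: (-2, -3), (-2, 1). Count: 2.

2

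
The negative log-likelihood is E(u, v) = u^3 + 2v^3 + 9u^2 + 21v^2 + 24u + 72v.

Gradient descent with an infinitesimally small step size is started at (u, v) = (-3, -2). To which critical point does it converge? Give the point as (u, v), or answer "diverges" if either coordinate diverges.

E is separable, so gradient descent decouples: u follows -∂E/∂u, v follows -∂E/∂v.
∂E/∂u = 3(u + 2)(u + 4); at u=-3 this is -3, so u increases.
∂E/∂v = 6(v + 3)(v + 4); at v=-2 this is 12, so v decreases.
u converges to its nearest critical value -2 (a local min of the u-part); v converges to -3. The iterate converges to (-2, -3).

(-2, -3)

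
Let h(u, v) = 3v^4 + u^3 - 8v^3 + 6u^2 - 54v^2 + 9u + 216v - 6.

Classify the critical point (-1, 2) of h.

The mixed partial ∂²h/∂u∂v is 0, so the Hessian at any point is diag(h_uu, h_vv) = diag(6(u + 2), 12(3v^2 - 4v - 9)).
At (-1, 2): H = diag(6, -60).
The eigenvalues have opposite signs, so H is indefinite: a saddle point.

saddle point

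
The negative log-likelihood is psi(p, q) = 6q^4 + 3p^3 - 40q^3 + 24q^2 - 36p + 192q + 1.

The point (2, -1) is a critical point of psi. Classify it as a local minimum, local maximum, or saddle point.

local minimum

The mixed partial ∂²psi/∂p∂q is 0, so the Hessian at any point is diag(psi_pp, psi_qq) = diag(18p, 24(3q^2 - 10q + 2)).
At (2, -1): H = diag(36, 360).
Both eigenvalues are positive, so H is positive definite: a local minimum.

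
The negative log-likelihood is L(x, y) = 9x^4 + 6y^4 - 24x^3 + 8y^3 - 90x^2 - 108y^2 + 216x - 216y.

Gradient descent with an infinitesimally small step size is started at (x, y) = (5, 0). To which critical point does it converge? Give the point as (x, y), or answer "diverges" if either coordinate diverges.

(3, 3)

L is separable, so gradient descent decouples: x follows -∂L/∂x, y follows -∂L/∂y.
∂L/∂x = 36(x - 3)(x - 1)(x + 2); at x=5 this is 2016, so x decreases.
∂L/∂y = 24(y - 3)(y + 1)(y + 3); at y=0 this is -216, so y increases.
x converges to its nearest critical value 3 (a local min of the x-part); y converges to 3. The iterate converges to (3, 3).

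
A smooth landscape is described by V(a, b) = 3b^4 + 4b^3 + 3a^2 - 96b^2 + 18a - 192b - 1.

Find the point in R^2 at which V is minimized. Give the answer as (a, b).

(-3, 4)

V(a,b) separates as P(a) + Q(b) − 1, so its minimum is min P + min Q − 1.
P'(a) = 6a + 18 vanishes at a ∈ {-3}; Q'(b) = 12(b - 4)(b + 1)(b + 4) vanishes at b ∈ {-4, -1, 4}.
Local minima of P (where P''>0): P(-3)=-27. Local minima of Q: Q(-4)=-256, Q(4)=-1280.
So the global minimum of V is P(-3) + Q(4) − 1 = -27 − 1280 − 1 = -1308, attained at (-3, 4).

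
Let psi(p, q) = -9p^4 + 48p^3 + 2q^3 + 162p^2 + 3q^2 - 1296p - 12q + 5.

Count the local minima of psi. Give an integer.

psi separates as a function of p plus a function of q, so ∇psi=0 decouples.
∂psi/∂p = -36(p - 4)(p - 3)(p + 3) = 0 at p ∈ {-3, 3, 4}; ∂psi/∂q = 6(q - 1)(q + 2) = 0 at q ∈ {-2, 1}.
The Hessian is diagonal: diag(psi_pp, psi_qq). Second derivatives: psi_pp(-3)=-1512, psi_pp(3)=216, psi_pp(4)=-252; psi_qq(-2)=-18, psi_qq(1)=18.
Local minima occur where both diagonal entries positive: (3, 1). Count: 1.

1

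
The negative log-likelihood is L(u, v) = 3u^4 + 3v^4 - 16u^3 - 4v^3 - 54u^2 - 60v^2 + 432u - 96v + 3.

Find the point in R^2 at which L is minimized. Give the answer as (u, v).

(-3, 4)

L(u,v) separates as P(u) + Q(v) + 3, so its minimum is min P + min Q + 3.
P'(u) = 12(u - 4)(u - 3)(u + 3) vanishes at u ∈ {-3, 3, 4}; Q'(v) = 12(v - 4)(v + 1)(v + 2) vanishes at v ∈ {-2, -1, 4}.
Local minima of P (where P''>0): P(-3)=-1107, P(4)=608. Local minima of Q: Q(-2)=32, Q(4)=-832.
So the global minimum of L is P(-3) + Q(4) + 3 = -1107 − 832 + 3 = -1936, attained at (-3, 4).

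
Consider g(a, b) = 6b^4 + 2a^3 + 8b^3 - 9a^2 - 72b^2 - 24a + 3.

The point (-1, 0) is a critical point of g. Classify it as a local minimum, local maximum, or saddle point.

The mixed partial ∂²g/∂a∂b is 0, so the Hessian at any point is diag(g_aa, g_bb) = diag(6(2a - 3), 24(3b^2 + 2b - 6)).
At (-1, 0): H = diag(-30, -144).
Both eigenvalues are negative, so H is negative definite: a local maximum.

local maximum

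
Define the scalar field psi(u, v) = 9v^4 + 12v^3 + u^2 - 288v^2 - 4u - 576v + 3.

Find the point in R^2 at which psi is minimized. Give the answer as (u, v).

psi(u,v) separates as P(u) + Q(v) + 3, so its minimum is min P + min Q + 3.
P'(u) = 2u - 4 vanishes at u ∈ {2}; Q'(v) = 36(v - 4)(v + 1)(v + 4) vanishes at v ∈ {-4, -1, 4}.
Local minima of P (where P''>0): P(2)=-4. Local minima of Q: Q(-4)=-768, Q(4)=-3840.
So the global minimum of psi is P(2) + Q(4) + 3 = -4 − 3840 + 3 = -3841, attained at (2, 4).

(2, 4)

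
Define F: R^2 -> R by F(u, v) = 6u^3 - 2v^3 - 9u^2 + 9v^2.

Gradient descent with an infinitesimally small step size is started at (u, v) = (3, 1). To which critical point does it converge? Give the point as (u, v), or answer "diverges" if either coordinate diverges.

(1, 0)

F is separable, so gradient descent decouples: u follows -∂F/∂u, v follows -∂F/∂v.
∂F/∂u = 18u(u - 1); at u=3 this is 108, so u decreases.
∂F/∂v = -6v(v - 3); at v=1 this is 12, so v decreases.
u converges to its nearest critical value 1 (a local min of the u-part); v converges to 0. The iterate converges to (1, 0).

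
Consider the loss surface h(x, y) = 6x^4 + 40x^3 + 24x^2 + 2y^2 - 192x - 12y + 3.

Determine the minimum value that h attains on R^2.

h(x,y) separates as P(x) + Q(y) + 3, so its minimum is min P + min Q + 3.
P'(x) = 24(x - 1)(x + 2)(x + 4) vanishes at x ∈ {-4, -2, 1}; Q'(y) = 4y - 12 vanishes at y ∈ {3}.
Local minima of P (where P''>0): P(-4)=128, P(1)=-122. Local minima of Q: Q(3)=-18.
So the global minimum of h is P(1) + Q(3) + 3 = -122 − 18 + 3 = -137, attained at (1, 3).

-137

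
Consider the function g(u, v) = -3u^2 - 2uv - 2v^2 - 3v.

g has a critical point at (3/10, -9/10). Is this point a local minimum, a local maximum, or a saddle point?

local maximum

The Hessian of g is constant: H = [[-6, -2], [-2, -4]].
det(H) = (-6)·(-4) − (-2)² = 20.
det(H) > 0 and tr(H) = -10 < 0, so H is negative definite and the point is a local maximum.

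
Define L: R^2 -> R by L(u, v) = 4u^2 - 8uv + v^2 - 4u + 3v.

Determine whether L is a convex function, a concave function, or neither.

neither

L is quadratic, so its Hessian is the constant matrix H = [[8, -8], [-8, 2]].
det(H) = -48, tr(H) = 10.
det(H) < 0, so H is indefinite: neither convex nor concave.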